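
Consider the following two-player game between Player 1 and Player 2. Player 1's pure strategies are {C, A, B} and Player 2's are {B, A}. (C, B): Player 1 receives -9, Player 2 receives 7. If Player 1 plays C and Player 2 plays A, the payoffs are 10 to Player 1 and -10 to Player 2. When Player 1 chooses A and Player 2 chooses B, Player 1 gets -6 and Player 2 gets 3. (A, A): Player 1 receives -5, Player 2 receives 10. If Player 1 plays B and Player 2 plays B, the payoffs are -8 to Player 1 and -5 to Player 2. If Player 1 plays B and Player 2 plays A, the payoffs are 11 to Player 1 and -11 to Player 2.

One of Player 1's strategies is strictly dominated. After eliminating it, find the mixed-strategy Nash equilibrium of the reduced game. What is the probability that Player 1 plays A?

Player 1's strategy C is strictly dominated by B: -8 > -9 and 11 > 10. Eliminate C.
For Player 2 to be willing to mix, Player 2 must be indifferent between B and A, which pins down Player 1's mix.
  Player 2's payoff from B: p·3 + (1−p)·(-5) = 8p - 5
  Player 2's payoff from A: p·10 + (1−p)·(-11) = 21p - 11
  8p - 5 = 21p - 11  ⇒  -13p = -6  ⇒  p = 6/13.

p = 6/13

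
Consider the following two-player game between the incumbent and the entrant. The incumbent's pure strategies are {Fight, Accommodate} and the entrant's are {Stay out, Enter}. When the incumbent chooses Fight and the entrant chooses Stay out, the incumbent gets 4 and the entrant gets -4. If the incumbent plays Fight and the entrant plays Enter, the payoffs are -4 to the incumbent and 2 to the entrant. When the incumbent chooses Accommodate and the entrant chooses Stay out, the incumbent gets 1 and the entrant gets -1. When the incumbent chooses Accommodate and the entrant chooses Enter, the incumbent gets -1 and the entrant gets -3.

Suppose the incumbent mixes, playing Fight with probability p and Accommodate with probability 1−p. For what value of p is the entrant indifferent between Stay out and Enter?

p = 1/4

In a mixed equilibrium the entrant is indifferent between Stay out and Enter; this condition fixes p.
  the entrant's expected payoff from Stay out: p·(-4) + (1−p)·(-1) = -3p - 1
  the entrant's expected payoff from Enter: p·2 + (1−p)·(-3) = 5p - 3
  -3p - 1 = 5p - 3  ⇒  -8p = -2  ⇒  p = 1/4.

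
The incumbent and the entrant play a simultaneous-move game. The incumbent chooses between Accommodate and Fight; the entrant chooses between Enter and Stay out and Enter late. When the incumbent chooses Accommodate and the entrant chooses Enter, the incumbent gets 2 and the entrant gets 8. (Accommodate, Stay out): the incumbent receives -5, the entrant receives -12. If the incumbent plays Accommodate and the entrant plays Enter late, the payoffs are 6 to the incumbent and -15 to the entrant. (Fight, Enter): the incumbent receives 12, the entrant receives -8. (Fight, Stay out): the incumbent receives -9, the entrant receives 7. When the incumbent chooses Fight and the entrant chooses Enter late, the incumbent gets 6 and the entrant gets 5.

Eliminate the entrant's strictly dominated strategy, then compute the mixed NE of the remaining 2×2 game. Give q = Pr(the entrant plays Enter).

The entrant's strategy Enter late is strictly dominated by Stay out: -12 > -15 and 7 > 5. Eliminate Enter late.
For the incumbent to be willing to mix, the incumbent must be indifferent between Accommodate and Fight, which pins down the entrant's mix.
  the incumbent's payoff to Accommodate: q·2 + (1−q)·(-5) = 7q - 5
  the incumbent's payoff to Fight: q·12 + (1−q)·(-9) = 21q - 9
  7q - 5 = 21q - 9  ⇒  -14q = -4  ⇒  q = 2/7.

q = 2/7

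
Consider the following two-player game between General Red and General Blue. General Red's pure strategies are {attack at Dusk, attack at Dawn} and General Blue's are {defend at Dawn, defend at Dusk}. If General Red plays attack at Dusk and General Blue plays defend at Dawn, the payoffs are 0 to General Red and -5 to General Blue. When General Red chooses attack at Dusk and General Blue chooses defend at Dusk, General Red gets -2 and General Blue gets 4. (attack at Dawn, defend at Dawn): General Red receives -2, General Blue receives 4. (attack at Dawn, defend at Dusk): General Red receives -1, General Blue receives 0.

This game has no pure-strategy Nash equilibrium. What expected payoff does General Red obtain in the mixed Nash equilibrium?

-4/3

For General Red to be willing to mix, General Red must be indifferent between attack at Dusk and attack at Dawn, which pins down General Blue's mix.
  General Red's payoff from attack at Dusk: q·0 + (1−q)·(-2) = 2q - 2
  General Red's payoff from attack at Dawn: q·(-2) + (1−q)·(-1) = -q - 1
  2q - 2 = -q - 1  ⇒  3q = 1  ⇒  q = 1/3.
At equilibrium General Red is indifferent across rows, so General Red's payoff equals the payoff from attack at Dusk: (1/3)·0 + (2/3)·(-2) = -4/3.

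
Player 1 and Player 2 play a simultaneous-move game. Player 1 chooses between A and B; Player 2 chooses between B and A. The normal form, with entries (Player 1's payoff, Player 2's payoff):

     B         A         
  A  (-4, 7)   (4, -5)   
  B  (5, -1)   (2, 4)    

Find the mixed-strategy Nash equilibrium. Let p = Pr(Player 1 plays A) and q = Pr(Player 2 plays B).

In a mixed equilibrium Player 2 is indifferent between B and A; this condition fixes p.
  Player 2's payoff to B: p·7 + (1−p)·(-1) = 8p - 1
  Player 2's payoff to A: p·(-5) + (1−p)·4 = -9p + 4
  8p - 1 = -9p + 4  ⇒  17p = 5  ⇒  p = 5/17.
Player 2's mix must leave Player 1 indifferent between A and B.
  Player 1's payoff to A: q·(-4) + (1−q)·4 = -8q + 4
  Player 1's payoff to B: q·5 + (1−q)·2 = 3q + 2
  -8q + 4 = 3q + 2  ⇒  -11q = -2  ⇒  q = 2/11.

p = 5/17, q = 2/11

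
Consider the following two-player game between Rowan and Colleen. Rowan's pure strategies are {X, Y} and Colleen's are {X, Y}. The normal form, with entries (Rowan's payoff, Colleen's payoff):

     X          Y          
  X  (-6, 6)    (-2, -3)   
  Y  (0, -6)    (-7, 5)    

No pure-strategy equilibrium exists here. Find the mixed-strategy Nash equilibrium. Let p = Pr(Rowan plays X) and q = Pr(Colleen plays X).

Colleen's indifference between X and Y determines Rowan's mixing probability p:
  Colleen's payoff to X: p·6 + (1−p)·(-6) = 12p - 6
  Colleen's payoff to Y: p·(-3) + (1−p)·5 = -8p + 5
  12p - 6 = -8p + 5  ⇒  20p = 11  ⇒  p = 11/20.
Set Rowan's expected payoff from X equal to that from Y:
  Rowan's payoff from X: q·(-6) + (1−q)·(-2) = -4q - 2
  Rowan's payoff from Y: q·0 + (1−q)·(-7) = 7q - 7
  -4q - 2 = 7q - 7  ⇒  -11q = -5  ⇒  q = 5/11.

p = 11/20, q = 5/11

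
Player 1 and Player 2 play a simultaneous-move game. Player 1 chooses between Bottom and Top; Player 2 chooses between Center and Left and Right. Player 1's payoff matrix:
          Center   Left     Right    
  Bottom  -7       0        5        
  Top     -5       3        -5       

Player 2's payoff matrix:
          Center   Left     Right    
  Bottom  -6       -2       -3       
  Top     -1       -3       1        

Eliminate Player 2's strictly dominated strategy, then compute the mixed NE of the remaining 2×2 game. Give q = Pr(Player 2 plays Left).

q = 10/13

Player 2's strategy Center is strictly dominated by Right: -3 > -6 and 1 > -1. Eliminate Center.
For Player 1 to be willing to mix, Player 1 must be indifferent between Bottom and Top, which pins down Player 2's mix.
  Player 1's payoff from Bottom: q·0 + (1−q)·5 = -5q + 5
  Player 1's payoff from Top: q·3 + (1−q)·(-5) = 8q - 5
  -5q + 5 = 8q - 5  ⇒  -13q = -10  ⇒  q = 10/13.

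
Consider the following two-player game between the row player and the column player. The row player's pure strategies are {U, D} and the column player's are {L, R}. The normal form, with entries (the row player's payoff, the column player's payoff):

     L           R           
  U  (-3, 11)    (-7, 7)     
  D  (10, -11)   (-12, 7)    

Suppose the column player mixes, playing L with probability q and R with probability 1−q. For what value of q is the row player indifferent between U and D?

Set the row player's expected payoff from U equal to that from D:
  the row player's payoff to U: q·(-3) + (1−q)·(-7) = 4q - 7
  the row player's payoff to D: q·10 + (1−q)·(-12) = 22q - 12
  4q - 7 = 22q - 12  ⇒  -18q = -5  ⇒  q = 5/18.

q = 5/18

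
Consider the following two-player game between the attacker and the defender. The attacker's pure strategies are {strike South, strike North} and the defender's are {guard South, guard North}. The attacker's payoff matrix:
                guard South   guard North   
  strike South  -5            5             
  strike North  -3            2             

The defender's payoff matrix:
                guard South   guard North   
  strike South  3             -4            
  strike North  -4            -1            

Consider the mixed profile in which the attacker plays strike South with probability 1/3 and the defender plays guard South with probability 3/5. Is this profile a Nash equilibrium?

No

Given the attacker's mix p = 1/3, the defender's payoff from guard South is -5/3 but from guard North is -2. The defender strictly prefers guard South, so the defender would not mix.
So the proposed profile is not a Nash equilibrium.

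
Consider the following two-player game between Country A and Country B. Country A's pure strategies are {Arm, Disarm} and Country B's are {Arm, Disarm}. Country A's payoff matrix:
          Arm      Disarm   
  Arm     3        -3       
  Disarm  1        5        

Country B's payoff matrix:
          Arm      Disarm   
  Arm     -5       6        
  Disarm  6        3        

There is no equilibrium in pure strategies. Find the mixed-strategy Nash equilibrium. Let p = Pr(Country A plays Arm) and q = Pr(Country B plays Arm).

p = 3/14, q = 4/5

Set Country B's expected payoff from Arm equal to that from Disarm:
  Country B's payoff to Arm: p·(-5) + (1−p)·6 = -11p + 6
  Country B's payoff to Disarm: p·6 + (1−p)·3 = 3p + 3
  -11p + 6 = 3p + 3  ⇒  -14p = -3  ⇒  p = 3/14.
Country B's mix must leave Country A indifferent between Arm and Disarm.
  Country A's payoff to Arm: q·3 + (1−q)·(-3) = 6q - 3
  Country A's payoff to Disarm: q·1 + (1−q)·5 = -4q + 5
  6q - 3 = -4q + 5  ⇒  10q = 8  ⇒  q = 4/5.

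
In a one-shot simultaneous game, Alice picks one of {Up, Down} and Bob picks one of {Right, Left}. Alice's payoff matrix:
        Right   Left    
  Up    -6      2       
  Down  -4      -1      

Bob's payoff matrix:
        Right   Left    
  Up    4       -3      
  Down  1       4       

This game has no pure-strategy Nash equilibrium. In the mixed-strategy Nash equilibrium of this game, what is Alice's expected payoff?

-14/5

Set Alice's expected payoff from Up equal to that from Down:
  Alice's payoff to Up: q·(-6) + (1−q)·2 = -8q + 2
  Alice's payoff to Down: q·(-4) + (1−q)·(-1) = -3q - 1
  -8q + 2 = -3q - 1  ⇒  -5q = -3  ⇒  q = 3/5.
At equilibrium Alice is indifferent across rows, so Alice's payoff equals the payoff from Up: (3/5)·(-6) + (2/5)·2 = -14/5.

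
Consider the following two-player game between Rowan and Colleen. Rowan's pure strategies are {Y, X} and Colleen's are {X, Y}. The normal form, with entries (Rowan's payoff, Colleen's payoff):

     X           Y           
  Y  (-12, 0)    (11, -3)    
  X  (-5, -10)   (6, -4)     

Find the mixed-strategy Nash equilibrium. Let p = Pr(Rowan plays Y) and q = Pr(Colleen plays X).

In a mixed equilibrium Colleen is indifferent between X and Y; this condition fixes p.
  Colleen's payoff from X: p·0 + (1−p)·(-10) = 10p - 10
  Colleen's payoff from Y: p·(-3) + (1−p)·(-4) = p - 4
  10p - 10 = p - 4  ⇒  9p = 6  ⇒  p = 2/3.
Rowan's indifference between Y and X determines Colleen's mixing probability q:
  Rowan's expected payoff from Y: q·(-12) + (1−q)·11 = -23q + 11
  Rowan's expected payoff from X: q·(-5) + (1−q)·6 = -11q + 6
  -23q + 11 = -11q + 6  ⇒  -12q = -5  ⇒  q = 5/12.

p = 2/3, q = 5/12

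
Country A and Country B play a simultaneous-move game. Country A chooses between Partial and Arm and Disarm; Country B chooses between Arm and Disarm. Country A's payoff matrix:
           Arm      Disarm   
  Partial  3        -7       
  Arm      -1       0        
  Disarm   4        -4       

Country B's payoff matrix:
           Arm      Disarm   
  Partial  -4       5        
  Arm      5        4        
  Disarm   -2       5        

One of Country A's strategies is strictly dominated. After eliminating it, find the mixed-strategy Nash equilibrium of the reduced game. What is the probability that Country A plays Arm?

p = 7/8

Country A's strategy Partial is strictly dominated by Disarm: 4 > 3 and -4 > -7. Eliminate Partial.
Set Country B's expected payoff from Arm equal to that from Disarm:
  Country B's expected payoff from Arm: p·5 + (1−p)·(-2) = 7p - 2
  Country B's expected payoff from Disarm: p·4 + (1−p)·5 = -p + 5
  7p - 2 = -p + 5  ⇒  8p = 7  ⇒  p = 7/8.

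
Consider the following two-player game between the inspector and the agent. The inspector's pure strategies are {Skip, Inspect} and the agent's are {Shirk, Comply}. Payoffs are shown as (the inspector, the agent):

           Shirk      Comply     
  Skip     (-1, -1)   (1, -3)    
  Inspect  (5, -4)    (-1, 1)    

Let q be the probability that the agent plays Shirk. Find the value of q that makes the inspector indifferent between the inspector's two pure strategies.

q = 1/4

In a mixed equilibrium the inspector is indifferent between Skip and Inspect; this condition fixes q.
  the inspector's expected payoff from Skip: q·(-1) + (1−q)·1 = -2q + 1
  the inspector's expected payoff from Inspect: q·5 + (1−q)·(-1) = 6q - 1
  -2q + 1 = 6q - 1  ⇒  -8q = -2  ⇒  q = 1/4.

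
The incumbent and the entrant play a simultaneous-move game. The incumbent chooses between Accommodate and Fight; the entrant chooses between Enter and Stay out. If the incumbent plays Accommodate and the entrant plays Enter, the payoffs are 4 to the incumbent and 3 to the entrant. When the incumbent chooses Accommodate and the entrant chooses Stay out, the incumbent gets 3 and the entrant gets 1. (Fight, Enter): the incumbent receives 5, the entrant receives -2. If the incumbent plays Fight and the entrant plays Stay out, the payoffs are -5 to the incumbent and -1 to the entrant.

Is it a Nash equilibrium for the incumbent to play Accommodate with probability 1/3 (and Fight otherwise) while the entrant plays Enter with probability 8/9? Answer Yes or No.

Check the entrant's indifference given the incumbent's mix p = 1/3:
  payoff from Enter = -1/3; payoff from Stay out = -1/3 — equal.
Check the incumbent's indifference given the entrant's mix q = 8/9:
  payoff from Accommodate = 35/9; payoff from Fight = 35/9 — equal.
Both players are indifferent, so neither can profitably deviate.

Yes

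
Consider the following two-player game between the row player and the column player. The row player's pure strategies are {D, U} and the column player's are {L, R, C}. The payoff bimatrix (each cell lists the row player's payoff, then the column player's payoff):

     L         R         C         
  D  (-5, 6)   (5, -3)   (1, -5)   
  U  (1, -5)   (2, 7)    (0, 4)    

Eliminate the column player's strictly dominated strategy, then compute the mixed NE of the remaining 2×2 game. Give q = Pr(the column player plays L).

The column player's strategy C is strictly dominated by R: -3 > -5 and 7 > 4. Eliminate C.
Set the row player's expected payoff from D equal to that from U:
  the row player's expected payoff from D: q·(-5) + (1−q)·5 = -10q + 5
  the row player's expected payoff from U: q·1 + (1−q)·2 = -q + 2
  -10q + 5 = -q + 2  ⇒  -9q = -3  ⇒  q = 1/3.

q = 1/3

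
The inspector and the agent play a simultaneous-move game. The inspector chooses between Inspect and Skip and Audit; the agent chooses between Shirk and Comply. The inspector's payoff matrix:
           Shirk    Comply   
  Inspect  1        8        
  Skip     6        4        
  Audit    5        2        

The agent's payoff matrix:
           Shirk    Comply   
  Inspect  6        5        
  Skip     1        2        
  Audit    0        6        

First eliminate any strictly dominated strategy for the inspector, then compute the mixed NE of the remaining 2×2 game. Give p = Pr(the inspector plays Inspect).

p = 1/2

The inspector's strategy Audit is strictly dominated by Skip: 6 > 5 and 4 > 2. Eliminate Audit.
The inspector's mix must leave the agent indifferent between Shirk and Comply.
  the agent's payoff to Shirk: p·6 + (1−p)·1 = 5p + 1
  the agent's payoff to Comply: p·5 + (1−p)·2 = 3p + 2
  5p + 1 = 3p + 2  ⇒  2p = 1  ⇒  p = 1/2.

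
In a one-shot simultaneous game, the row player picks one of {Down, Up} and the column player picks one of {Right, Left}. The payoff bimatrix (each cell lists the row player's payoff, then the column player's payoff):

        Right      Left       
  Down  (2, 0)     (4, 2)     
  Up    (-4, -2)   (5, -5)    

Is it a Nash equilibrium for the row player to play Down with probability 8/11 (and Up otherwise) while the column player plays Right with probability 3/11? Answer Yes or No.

Given the row player's mix p = 8/11, the column player's payoff from Right is -6/11 but from Left is 1/11. The column player strictly prefers Left, so the column player would not mix.
So the proposed profile is not a Nash equilibrium.

No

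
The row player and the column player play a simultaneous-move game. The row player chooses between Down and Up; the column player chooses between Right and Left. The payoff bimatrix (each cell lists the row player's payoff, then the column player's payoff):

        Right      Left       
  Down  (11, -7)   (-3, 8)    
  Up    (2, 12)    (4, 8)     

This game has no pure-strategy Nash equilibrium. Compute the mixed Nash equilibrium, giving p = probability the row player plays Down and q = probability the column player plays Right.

p = 4/19, q = 7/16

The column player's indifference between Right and Left determines the row player's mixing probability p:
  the column player's payoff from Right: p·(-7) + (1−p)·12 = -19p + 12
  the column player's payoff from Left: p·8 + (1−p)·8 = 8
  -19p + 12 = 8  ⇒  -19p = -4  ⇒  p = 4/19.
For the row player to be willing to mix, the row player must be indifferent between Down and Up, which pins down the column player's mix.
  the row player's payoff to Down: q·11 + (1−q)·(-3) = 14q - 3
  the row player's payoff to Up: q·2 + (1−q)·4 = -2q + 4
  14q - 3 = -2q + 4  ⇒  16q = 7  ⇒  q = 7/16.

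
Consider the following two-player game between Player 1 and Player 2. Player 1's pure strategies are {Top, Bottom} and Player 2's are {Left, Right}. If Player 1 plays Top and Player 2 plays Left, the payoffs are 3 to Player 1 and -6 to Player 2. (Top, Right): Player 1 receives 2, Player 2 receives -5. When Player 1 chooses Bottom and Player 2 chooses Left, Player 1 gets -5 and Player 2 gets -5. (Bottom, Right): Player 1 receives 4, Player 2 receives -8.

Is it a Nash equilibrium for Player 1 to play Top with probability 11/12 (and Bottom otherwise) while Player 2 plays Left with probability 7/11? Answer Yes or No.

Given Player 1's mix p = 11/12, Player 2's payoff from Left is -71/12 but from Right is -21/4. Player 2 strictly prefers Right, so Player 2 would not mix.
So the proposed profile is not a Nash equilibrium.

No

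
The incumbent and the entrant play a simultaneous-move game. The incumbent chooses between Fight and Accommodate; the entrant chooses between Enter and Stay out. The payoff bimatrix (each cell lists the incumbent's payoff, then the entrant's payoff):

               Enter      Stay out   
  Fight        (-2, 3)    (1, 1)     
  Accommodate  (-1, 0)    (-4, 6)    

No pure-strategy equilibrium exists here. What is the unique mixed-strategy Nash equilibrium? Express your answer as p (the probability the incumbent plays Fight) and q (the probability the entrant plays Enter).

In a mixed equilibrium the entrant is indifferent between Enter and Stay out; this condition fixes p.
  the entrant's payoff to Enter: p·3 + (1−p)·0 = 3p
  the entrant's payoff to Stay out: p·1 + (1−p)·6 = -5p + 6
  3p = -5p + 6  ⇒  8p = 6  ⇒  p = 3/4.
The incumbent's indifference between Fight and Accommodate determines the entrant's mixing probability q:
  the incumbent's payoff to Fight: q·(-2) + (1−q)·1 = -3q + 1
  the incumbent's payoff to Accommodate: q·(-1) + (1−q)·(-4) = 3q - 4
  -3q + 1 = 3q - 4  ⇒  -6q = -5  ⇒  q = 5/6.

p = 3/4, q = 5/6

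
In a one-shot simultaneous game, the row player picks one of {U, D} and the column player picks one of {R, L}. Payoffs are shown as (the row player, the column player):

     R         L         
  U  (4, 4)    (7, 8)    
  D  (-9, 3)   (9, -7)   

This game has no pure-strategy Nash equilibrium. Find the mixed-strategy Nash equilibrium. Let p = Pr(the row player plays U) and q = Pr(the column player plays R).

For the column player to be willing to mix, the column player must be indifferent between R and L, which pins down the row player's mix.
  the column player's payoff to R: p·4 + (1−p)·3 = p + 3
  the column player's payoff to L: p·8 + (1−p)·(-7) = 15p - 7
  p + 3 = 15p - 7  ⇒  -14p = -10  ⇒  p = 5/7.
The row player's indifference between U and D determines the column player's mixing probability q:
  the row player's payoff to U: q·4 + (1−q)·7 = -3q + 7
  the row player's payoff to D: q·(-9) + (1−q)·9 = -18q + 9
  -3q + 7 = -18q + 9  ⇒  15q = 2  ⇒  q = 2/15.

p = 5/7, q = 2/15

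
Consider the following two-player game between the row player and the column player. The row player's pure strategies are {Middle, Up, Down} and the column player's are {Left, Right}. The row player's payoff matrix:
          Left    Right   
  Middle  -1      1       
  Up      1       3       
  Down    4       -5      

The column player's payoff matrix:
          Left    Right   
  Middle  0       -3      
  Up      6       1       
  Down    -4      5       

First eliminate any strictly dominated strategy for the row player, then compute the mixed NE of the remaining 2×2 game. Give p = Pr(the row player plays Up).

p = 9/14

The row player's strategy Middle is strictly dominated by Up: 1 > -1 and 3 > 1. Eliminate Middle.
The column player's indifference between Left and Right determines the row player's mixing probability p:
  the column player's expected payoff from Left: p·6 + (1−p)·(-4) = 10p - 4
  the column player's expected payoff from Right: p·1 + (1−p)·5 = -4p + 5
  10p - 4 = -4p + 5  ⇒  14p = 9  ⇒  p = 9/14.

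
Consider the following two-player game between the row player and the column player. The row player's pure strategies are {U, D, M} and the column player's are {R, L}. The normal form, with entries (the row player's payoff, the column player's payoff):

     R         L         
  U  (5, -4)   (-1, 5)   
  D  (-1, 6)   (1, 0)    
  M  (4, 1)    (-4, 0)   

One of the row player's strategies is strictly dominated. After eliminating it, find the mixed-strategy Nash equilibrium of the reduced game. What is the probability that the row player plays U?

p = 2/5

The row player's strategy M is strictly dominated by U: 5 > 4 and -1 > -4. Eliminate M.
In a mixed equilibrium the column player is indifferent between R and L; this condition fixes p.
  the column player's payoff from R: p·(-4) + (1−p)·6 = -10p + 6
  the column player's payoff from L: p·5 + (1−p)·0 = 5p
  -10p + 6 = 5p  ⇒  -15p = -6  ⇒  p = 2/5.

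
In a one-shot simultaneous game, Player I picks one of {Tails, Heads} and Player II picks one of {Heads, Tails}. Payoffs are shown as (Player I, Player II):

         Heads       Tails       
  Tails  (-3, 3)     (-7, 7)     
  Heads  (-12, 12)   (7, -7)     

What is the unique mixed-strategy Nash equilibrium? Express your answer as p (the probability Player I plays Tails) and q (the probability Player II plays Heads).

p = 19/23, q = 14/23

In a mixed equilibrium Player II is indifferent between Heads and Tails; this condition fixes p.
  Player II's expected payoff from Heads: p·3 + (1−p)·12 = -9p + 12
  Player II's expected payoff from Tails: p·7 + (1−p)·(-7) = 14p - 7
  -9p + 12 = 14p - 7  ⇒  -23p = -19  ⇒  p = 19/23.
Player I's indifference between Tails and Heads determines Player II's mixing probability q:
  Player I's expected payoff from Tails: q·(-3) + (1−q)·(-7) = 4q - 7
  Player I's expected payoff from Heads: q·(-12) + (1−q)·7 = -19q + 7
  4q - 7 = -19q + 7  ⇒  23q = 14  ⇒  q = 14/23.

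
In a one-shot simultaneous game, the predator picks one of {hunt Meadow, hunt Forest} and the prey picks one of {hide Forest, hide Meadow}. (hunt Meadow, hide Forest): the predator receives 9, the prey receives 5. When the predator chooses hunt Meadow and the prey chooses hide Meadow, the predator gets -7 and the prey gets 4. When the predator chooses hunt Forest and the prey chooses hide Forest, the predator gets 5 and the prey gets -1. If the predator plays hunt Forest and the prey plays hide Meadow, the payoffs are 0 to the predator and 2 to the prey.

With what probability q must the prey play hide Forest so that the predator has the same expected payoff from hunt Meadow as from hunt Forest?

q = 7/11

The predator's indifference between hunt Meadow and hunt Forest determines the prey's mixing probability q:
  the predator's payoff to hunt Meadow: q·9 + (1−q)·(-7) = 16q - 7
  the predator's payoff to hunt Forest: q·5 + (1−q)·0 = 5q
  16q - 7 = 5q  ⇒  11q = 7  ⇒  q = 7/11.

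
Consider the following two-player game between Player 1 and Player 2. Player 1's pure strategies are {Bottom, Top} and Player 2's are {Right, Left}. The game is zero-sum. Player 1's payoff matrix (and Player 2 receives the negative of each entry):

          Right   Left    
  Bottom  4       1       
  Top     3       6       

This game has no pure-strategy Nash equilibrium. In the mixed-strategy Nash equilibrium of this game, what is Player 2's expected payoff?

Player 1's mix must leave Player 2 indifferent between Right and Left.
  Player 2's expected payoff from Right: p·(-4) + (1−p)·(-3) = -p - 3
  Player 2's expected payoff from Left: p·(-1) + (1−p)·(-6) = 5p - 6
  -p - 3 = 5p - 6  ⇒  -6p = -3  ⇒  p = 1/2.
At equilibrium Player 2 is indifferent across columns, so Player 2's payoff equals the payoff from Right: (1/2)·(-4) + (1/2)·(-3) = -7/2.

-7/2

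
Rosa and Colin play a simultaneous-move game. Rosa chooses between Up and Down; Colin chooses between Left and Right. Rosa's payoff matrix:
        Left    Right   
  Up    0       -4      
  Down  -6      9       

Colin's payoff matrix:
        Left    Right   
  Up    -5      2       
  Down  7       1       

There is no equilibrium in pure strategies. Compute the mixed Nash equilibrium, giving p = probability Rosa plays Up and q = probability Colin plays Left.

For Colin to be willing to mix, Colin must be indifferent between Left and Right, which pins down Rosa's mix.
  Colin's payoff from Left: p·(-5) + (1−p)·7 = -12p + 7
  Colin's payoff from Right: p·2 + (1−p)·1 = p + 1
  -12p + 7 = p + 1  ⇒  -13p = -6  ⇒  p = 6/13.
In a mixed equilibrium Rosa is indifferent between Up and Down; this condition fixes q.
  Rosa's expected payoff from Up: q·0 + (1−q)·(-4) = 4q - 4
  Rosa's expected payoff from Down: q·(-6) + (1−q)·9 = -15q + 9
  4q - 4 = -15q + 9  ⇒  19q = 13  ⇒  q = 13/19.

p = 6/13, q = 13/19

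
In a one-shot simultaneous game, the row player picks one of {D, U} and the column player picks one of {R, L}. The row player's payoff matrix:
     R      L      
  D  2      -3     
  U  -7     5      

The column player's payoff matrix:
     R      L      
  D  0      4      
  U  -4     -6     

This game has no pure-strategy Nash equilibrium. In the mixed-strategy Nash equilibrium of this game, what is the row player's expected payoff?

-11/17

The column player's mix must leave the row player indifferent between D and U.
  the row player's payoff from D: q·2 + (1−q)·(-3) = 5q - 3
  the row player's payoff from U: q·(-7) + (1−q)·5 = -12q + 5
  5q - 3 = -12q + 5  ⇒  17q = 8  ⇒  q = 8/17.
At equilibrium the row player is indifferent across rows, so the row player's payoff equals the payoff from D: (8/17)·2 + (9/17)·(-3) = -11/17.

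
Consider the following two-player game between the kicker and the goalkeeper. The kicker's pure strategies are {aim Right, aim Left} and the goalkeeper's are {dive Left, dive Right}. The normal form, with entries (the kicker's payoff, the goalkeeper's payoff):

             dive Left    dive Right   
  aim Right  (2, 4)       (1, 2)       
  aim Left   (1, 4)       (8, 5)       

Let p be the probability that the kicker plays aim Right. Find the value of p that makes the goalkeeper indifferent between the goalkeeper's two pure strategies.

p = 1/3

The goalkeeper's indifference between dive Left and dive Right determines the kicker's mixing probability p:
  the goalkeeper's expected payoff from dive Left: p·4 + (1−p)·4 = 4
  the goalkeeper's expected payoff from dive Right: p·2 + (1−p)·5 = -3p + 5
  4 = -3p + 5  ⇒  3p = 1  ⇒  p = 1/3.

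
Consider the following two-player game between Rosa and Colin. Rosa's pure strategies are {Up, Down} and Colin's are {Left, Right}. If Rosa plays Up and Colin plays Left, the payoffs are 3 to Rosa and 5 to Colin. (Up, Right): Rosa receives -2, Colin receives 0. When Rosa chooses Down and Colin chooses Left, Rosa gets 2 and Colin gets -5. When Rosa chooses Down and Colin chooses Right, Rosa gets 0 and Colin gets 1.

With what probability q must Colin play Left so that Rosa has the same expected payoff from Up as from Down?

q = 2/3

In a mixed equilibrium Rosa is indifferent between Up and Down; this condition fixes q.
  Rosa's expected payoff from Up: q·3 + (1−q)·(-2) = 5q - 2
  Rosa's expected payoff from Down: q·2 + (1−q)·0 = 2q
  5q - 2 = 2q  ⇒  3q = 2  ⇒  q = 2/3.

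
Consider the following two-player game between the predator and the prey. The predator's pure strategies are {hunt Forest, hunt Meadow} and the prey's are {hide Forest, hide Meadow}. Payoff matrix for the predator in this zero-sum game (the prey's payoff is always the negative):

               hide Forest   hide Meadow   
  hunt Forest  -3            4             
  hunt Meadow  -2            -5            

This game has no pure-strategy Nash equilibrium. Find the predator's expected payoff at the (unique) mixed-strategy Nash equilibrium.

-23/10

The prey's mix must leave the predator indifferent between hunt Forest and hunt Meadow.
  the predator's payoff from hunt Forest: q·(-3) + (1−q)·4 = -7q + 4
  the predator's payoff from hunt Meadow: q·(-2) + (1−q)·(-5) = 3q - 5
  -7q + 4 = 3q - 5  ⇒  -10q = -9  ⇒  q = 9/10.
At equilibrium the predator is indifferent across rows, so the predator's payoff equals the payoff from hunt Forest: (9/10)·(-3) + (1/10)·4 = -23/10.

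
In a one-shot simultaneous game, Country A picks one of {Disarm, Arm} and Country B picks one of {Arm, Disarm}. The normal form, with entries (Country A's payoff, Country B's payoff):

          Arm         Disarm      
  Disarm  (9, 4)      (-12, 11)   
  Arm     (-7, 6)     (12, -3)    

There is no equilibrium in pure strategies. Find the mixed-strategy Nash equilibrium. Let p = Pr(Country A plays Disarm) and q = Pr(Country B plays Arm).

p = 9/16, q = 3/5

In a mixed equilibrium Country B is indifferent between Arm and Disarm; this condition fixes p.
  Country B's payoff to Arm: p·4 + (1−p)·6 = -2p + 6
  Country B's payoff to Disarm: p·11 + (1−p)·(-3) = 14p - 3
  -2p + 6 = 14p - 3  ⇒  -16p = -9  ⇒  p = 9/16.
Set Country A's expected payoff from Disarm equal to that from Arm:
  Country A's payoff from Disarm: q·9 + (1−q)·(-12) = 21q - 12
  Country A's payoff from Arm: q·(-7) + (1−q)·12 = -19q + 12
  21q - 12 = -19q + 12  ⇒  40q = 24  ⇒  q = 3/5.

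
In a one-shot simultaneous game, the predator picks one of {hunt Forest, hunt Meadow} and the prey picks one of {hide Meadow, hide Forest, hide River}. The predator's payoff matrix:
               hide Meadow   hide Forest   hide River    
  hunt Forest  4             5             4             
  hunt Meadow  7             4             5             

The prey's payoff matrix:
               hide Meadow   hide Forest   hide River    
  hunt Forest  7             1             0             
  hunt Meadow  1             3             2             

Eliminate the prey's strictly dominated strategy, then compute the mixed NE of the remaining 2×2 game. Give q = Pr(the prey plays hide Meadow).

q = 1/4

The prey's strategy hide River is strictly dominated by hide Forest: 1 > 0 and 3 > 2. Eliminate hide River.
For the predator to be willing to mix, the predator must be indifferent between hunt Forest and hunt Meadow, which pins down the prey's mix.
  the predator's expected payoff from hunt Forest: q·4 + (1−q)·5 = -q + 5
  the predator's expected payoff from hunt Meadow: q·7 + (1−q)·4 = 3q + 4
  -q + 5 = 3q + 4  ⇒  -4q = -1  ⇒  q = 1/4.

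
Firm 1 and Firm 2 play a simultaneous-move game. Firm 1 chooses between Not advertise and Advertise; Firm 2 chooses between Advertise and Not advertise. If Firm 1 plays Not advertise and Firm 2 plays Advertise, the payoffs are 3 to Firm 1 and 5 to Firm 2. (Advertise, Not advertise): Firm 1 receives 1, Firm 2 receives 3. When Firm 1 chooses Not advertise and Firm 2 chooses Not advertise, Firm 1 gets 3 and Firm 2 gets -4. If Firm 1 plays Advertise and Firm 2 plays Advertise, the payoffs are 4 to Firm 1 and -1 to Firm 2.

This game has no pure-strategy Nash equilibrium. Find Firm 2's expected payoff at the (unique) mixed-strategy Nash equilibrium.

Firm 2's indifference between Advertise and Not advertise determines Firm 1's mixing probability p:
  Firm 2's payoff from Advertise: p·5 + (1−p)·(-1) = 6p - 1
  Firm 2's payoff from Not advertise: p·(-4) + (1−p)·3 = -7p + 3
  6p - 1 = -7p + 3  ⇒  13p = 4  ⇒  p = 4/13.
At equilibrium Firm 2 is indifferent across columns, so Firm 2's payoff equals the payoff from Advertise: (4/13)·5 + (9/13)·(-1) = 11/13.

11/13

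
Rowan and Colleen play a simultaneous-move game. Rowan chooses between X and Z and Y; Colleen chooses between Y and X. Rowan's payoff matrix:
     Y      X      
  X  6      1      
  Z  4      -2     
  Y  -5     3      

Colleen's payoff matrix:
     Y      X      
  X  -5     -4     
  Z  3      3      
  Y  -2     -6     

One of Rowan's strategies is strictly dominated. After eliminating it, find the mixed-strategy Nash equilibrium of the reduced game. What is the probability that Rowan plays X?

Rowan's strategy Z is strictly dominated by X: 6 > 4 and 1 > -2. Eliminate Z.
For Colleen to be willing to mix, Colleen must be indifferent between Y and X, which pins down Rowan's mix.
  Colleen's expected payoff from Y: p·(-5) + (1−p)·(-2) = -3p - 2
  Colleen's expected payoff from X: p·(-4) + (1−p)·(-6) = 2p - 6
  -3p - 2 = 2p - 6  ⇒  -5p = -4  ⇒  p = 4/5.

p = 4/5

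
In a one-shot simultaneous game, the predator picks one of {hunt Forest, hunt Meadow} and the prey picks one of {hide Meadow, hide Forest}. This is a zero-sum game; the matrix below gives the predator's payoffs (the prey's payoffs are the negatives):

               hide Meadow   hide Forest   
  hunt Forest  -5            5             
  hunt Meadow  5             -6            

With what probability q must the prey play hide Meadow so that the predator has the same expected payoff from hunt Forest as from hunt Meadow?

Set the predator's expected payoff from hunt Forest equal to that from hunt Meadow:
  the predator's payoff from hunt Forest: q·(-5) + (1−q)·5 = -10q + 5
  the predator's payoff from hunt Meadow: q·5 + (1−q)·(-6) = 11q - 6
  -10q + 5 = 11q - 6  ⇒  -21q = -11  ⇒  q = 11/21.

q = 11/21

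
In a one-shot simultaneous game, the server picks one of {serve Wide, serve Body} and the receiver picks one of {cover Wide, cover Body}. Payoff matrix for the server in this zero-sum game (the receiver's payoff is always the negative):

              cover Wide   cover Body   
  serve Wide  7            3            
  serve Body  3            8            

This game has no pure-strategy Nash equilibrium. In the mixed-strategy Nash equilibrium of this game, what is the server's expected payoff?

The receiver's mix must leave the server indifferent between serve Wide and serve Body.
  the server's payoff from serve Wide: q·7 + (1−q)·3 = 4q + 3
  the server's payoff from serve Body: q·3 + (1−q)·8 = -5q + 8
  4q + 3 = -5q + 8  ⇒  9q = 5  ⇒  q = 5/9.
At equilibrium the server is indifferent across rows, so the server's payoff equals the payoff from serve Wide: (5/9)·7 + (4/9)·3 = 47/9.

47/9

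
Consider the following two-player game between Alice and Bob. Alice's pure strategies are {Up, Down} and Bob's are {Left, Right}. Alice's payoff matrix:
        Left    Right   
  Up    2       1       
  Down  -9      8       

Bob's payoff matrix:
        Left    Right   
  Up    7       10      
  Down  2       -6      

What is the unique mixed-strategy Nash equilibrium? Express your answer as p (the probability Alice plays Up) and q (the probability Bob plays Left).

For Bob to be willing to mix, Bob must be indifferent between Left and Right, which pins down Alice's mix.
  Bob's payoff to Left: p·7 + (1−p)·2 = 5p + 2
  Bob's payoff to Right: p·10 + (1−p)·(-6) = 16p - 6
  5p + 2 = 16p - 6  ⇒  -11p = -8  ⇒  p = 8/11.
For Alice to be willing to mix, Alice must be indifferent between Up and Down, which pins down Bob's mix.
  Alice's expected payoff from Up: q·2 + (1−q)·1 = q + 1
  Alice's expected payoff from Down: q·(-9) + (1−q)·8 = -17q + 8
  q + 1 = -17q + 8  ⇒  18q = 7  ⇒  q = 7/18.

p = 8/11, q = 7/18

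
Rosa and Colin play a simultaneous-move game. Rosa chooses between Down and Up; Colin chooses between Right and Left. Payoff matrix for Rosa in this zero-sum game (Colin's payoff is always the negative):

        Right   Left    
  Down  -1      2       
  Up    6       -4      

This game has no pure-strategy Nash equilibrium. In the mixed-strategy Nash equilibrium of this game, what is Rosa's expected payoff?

Rosa's indifference between Down and Up determines Colin's mixing probability q:
  Rosa's payoff from Down: q·(-1) + (1−q)·2 = -3q + 2
  Rosa's payoff from Up: q·6 + (1−q)·(-4) = 10q - 4
  -3q + 2 = 10q - 4  ⇒  -13q = -6  ⇒  q = 6/13.
At equilibrium Rosa is indifferent across rows, so Rosa's payoff equals the payoff from Down: (6/13)·(-1) + (7/13)·2 = 8/13.

8/13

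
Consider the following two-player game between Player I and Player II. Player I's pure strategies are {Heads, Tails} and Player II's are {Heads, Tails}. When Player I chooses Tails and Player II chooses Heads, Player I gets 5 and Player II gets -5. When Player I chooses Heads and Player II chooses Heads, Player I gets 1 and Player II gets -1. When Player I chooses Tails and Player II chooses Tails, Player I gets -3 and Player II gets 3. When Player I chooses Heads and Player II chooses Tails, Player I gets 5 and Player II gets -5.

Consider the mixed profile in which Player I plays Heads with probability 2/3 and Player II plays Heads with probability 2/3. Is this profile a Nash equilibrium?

Yes

Check Player II's indifference given Player I's mix p = 2/3:
  payoff from Heads = -7/3; payoff from Tails = -7/3 — equal.
Check Player I's indifference given Player II's mix q = 2/3:
  payoff from Heads = 7/3; payoff from Tails = 7/3 — equal.
Both players are indifferent, so neither can profitably deviate.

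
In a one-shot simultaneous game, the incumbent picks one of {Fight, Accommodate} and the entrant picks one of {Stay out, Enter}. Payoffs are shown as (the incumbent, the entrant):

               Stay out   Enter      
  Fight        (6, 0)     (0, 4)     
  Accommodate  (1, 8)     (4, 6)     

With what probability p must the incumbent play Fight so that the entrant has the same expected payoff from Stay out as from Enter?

p = 1/3

For the entrant to be willing to mix, the entrant must be indifferent between Stay out and Enter, which pins down the incumbent's mix.
  the entrant's payoff to Stay out: p·0 + (1−p)·8 = -8p + 8
  the entrant's payoff to Enter: p·4 + (1−p)·6 = -2p + 6
  -8p + 8 = -2p + 6  ⇒  -6p = -2  ⇒  p = 1/3.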